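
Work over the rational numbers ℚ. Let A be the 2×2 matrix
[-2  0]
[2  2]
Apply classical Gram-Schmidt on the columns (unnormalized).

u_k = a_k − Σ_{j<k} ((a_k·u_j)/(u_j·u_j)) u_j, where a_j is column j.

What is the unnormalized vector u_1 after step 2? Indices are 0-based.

Step 1: u_0 = a_0 = (-2, 2).
Step 2: u_1 = a_1 − (1/2)·u_0 = (1, 1).

u_1 = (1, 1)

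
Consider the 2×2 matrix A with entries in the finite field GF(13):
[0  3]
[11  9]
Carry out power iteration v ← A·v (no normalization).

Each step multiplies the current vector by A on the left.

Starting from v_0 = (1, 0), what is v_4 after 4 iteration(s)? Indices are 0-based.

v_4 = (5, 6)

v_0 = (1, 0).
v_1 = A·v_0 = (0, 11).
v_2 = A·v_1 = (7, 8).
v_3 = A·v_2 = (11, 6).
v_4 = A·v_3 = (5, 6).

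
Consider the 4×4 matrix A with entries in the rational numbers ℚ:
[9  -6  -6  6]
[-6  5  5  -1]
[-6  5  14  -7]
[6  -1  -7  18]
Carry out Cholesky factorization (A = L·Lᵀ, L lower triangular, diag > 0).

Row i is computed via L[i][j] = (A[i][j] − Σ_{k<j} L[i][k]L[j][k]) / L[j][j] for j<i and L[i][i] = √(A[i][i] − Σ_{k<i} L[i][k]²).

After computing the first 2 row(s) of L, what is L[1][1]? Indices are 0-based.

L[1][1] = 1

Step 1: L[0][0] = √(9) = 3.
  L[1][0] = (-6) / L[0][0] = -2.
Step 2: L[1][1] = √(1) = 1.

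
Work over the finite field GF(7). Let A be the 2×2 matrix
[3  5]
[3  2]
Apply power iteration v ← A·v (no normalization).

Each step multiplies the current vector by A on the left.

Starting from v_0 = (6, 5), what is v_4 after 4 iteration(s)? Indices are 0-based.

v_0 = (6, 5).
v_1 = A·v_0 = (1, 0).
v_2 = A·v_1 = (3, 3).
v_3 = A·v_2 = (3, 1).
v_4 = A·v_3 = (0, 4).

v_4 = (0, 4)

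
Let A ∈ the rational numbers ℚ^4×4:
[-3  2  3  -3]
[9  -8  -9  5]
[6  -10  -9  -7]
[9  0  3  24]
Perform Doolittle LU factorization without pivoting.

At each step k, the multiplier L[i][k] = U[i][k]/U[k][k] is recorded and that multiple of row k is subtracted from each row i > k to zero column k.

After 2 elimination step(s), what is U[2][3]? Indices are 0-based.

U[2][3] = -1

[col 0] pivot -3
  R1 -= -3*R0 → (0, -2, 0, -4)  (L[1][0] := -3)
  R2 -= -2*R0 → (0, -6, -3, -13)  (L[2][0] := -2)
  R3 -= -3*R0 → (0, 6, 12, 15)  (L[3][0] := -3)
[col 1] pivot -2
  R2 -= 3*R1 → (0, 0, -3, -1)  (L[2][1] := 3)
  R3 -= -3*R1 → (0, 0, 12, 3)  (L[3][1] := -3)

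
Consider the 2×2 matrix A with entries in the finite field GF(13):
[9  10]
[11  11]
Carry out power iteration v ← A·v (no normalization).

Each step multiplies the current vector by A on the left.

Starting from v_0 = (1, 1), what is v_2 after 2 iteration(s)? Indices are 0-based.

v_0 = (1, 1).
v_1 = A·v_0 = (6, 9).
v_2 = A·v_1 = (1, 9).

v_2 = (1, 9)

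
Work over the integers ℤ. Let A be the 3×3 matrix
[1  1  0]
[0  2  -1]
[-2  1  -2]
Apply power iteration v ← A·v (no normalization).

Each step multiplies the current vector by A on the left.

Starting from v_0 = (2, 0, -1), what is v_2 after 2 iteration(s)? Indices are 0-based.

v_2 = (3, 4, 1)

v_0 = (2, 0, -1).
v_1 = A·v_0 = (2, 1, -2).
v_2 = A·v_1 = (3, 4, 1).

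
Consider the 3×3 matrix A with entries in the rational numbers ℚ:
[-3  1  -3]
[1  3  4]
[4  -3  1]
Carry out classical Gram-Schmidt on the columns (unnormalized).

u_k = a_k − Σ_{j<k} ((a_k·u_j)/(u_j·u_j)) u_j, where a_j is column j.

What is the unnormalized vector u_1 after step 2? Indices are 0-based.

u_1 = (-5/13, 45/13, -15/13)

Step 1: u_0 = a_0 = (-3, 1, 4).
Step 2: u_1 = a_1 − (-6/13)·u_0 = (-5/13, 45/13, -15/13).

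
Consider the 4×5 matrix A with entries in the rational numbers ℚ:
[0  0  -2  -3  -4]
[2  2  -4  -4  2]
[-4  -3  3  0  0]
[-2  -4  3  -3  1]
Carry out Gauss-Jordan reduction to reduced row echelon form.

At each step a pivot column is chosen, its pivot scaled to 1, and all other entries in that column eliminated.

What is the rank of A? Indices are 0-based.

rank = 4

[1] R0 <-> R1
[1] R0 /= 2  ⇒  (1, 1, -2, -2, 1)
     R2 -= -4·R0  ⇒  (0, 1, -5, -8, 4)
     R3 -= -2·R0  ⇒  (0, -2, -1, -7, 3)
[2] R1 <-> R2
[2] R1 /= 1  ⇒  (0, 1, -5, -8, 4)
     R0 -= 1·R1  ⇒  (1, 0, 3, 6, -3)
     R3 -= -2·R1  ⇒  (0, 0, -11, -23, 11)
[3] R2 /= -2  ⇒  (0, 0, 1, 3/2, 2)
     R0 -= 3·R2  ⇒  (1, 0, 0, 3/2, -9)
     R1 -= -5·R2  ⇒  (0, 1, 0, -1/2, 14)
     R3 -= -11·R2  ⇒  (0, 0, 0, -13/2, 33)
[4] R3 /= -13/2  ⇒  (0, 0, 0, 1, -66/13)
     R0 -= 3/2·R3  ⇒  (1, 0, 0, 0, -18/13)
     R1 -= -1/2·R3  ⇒  (0, 1, 0, 0, 149/13)
     R2 -= 3/2·R3  ⇒  (0, 0, 1, 0, 125/13)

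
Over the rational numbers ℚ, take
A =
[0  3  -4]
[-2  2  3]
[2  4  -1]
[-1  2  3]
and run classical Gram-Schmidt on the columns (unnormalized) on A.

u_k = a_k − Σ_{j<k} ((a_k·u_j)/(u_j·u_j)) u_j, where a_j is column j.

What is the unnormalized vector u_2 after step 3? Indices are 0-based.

u_2 = (-1130/293, 197/293, 473/293, 552/293)

Step 1: u_0 = a_0 = (0, -2, 2, -1).
Step 2: u_1 = a_1 − (2/9)·u_0 = (3, 22/9, 32/9, 20/9).
Step 3: u_2 = a_2 − (-11/9)·u_0 − (-14/293)·u_1 = (-1130/293, 197/293, 473/293, 552/293).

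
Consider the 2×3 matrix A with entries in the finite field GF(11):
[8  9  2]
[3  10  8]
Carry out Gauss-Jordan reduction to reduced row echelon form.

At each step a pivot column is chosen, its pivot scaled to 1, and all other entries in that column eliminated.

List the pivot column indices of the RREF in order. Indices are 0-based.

pivot columns: 0, 1

step 1: normalize row 0 (÷8) = (1, 8, 3)
  row 1: subtract 3×row0 = (0, 8, 10)
step 2: normalize row 1 (÷8) = (0, 1, 4)
  row 0: subtract 8×row1 = (1, 0, 4)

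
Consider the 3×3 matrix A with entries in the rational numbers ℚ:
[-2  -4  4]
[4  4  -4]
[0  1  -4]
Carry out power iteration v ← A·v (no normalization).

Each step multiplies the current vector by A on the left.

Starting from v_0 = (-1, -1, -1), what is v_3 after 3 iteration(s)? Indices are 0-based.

v_0 = (-1, -1, -1).
v_1 = A·v_0 = (2, -4, 3).
v_2 = A·v_1 = (24, -20, -16).
v_3 = A·v_2 = (-32, 80, 44).

v_3 = (-32, 80, 44)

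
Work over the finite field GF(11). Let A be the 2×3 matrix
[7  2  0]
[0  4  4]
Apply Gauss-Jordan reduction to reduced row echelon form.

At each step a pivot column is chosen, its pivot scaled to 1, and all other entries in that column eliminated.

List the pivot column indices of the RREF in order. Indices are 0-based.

pivot columns: 0, 1

pivot(0,0)=7: scale R0 → (1, 5, 0)
pivot(1,1)=4: scale R1 → (0, 1, 1)
  clear (0,1): R0 −= (5)R1 → (1, 0, 6)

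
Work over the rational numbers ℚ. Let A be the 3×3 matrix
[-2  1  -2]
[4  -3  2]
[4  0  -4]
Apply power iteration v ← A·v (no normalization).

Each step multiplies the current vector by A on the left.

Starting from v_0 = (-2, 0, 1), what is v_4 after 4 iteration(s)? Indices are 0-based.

v_0 = (-2, 0, 1).
v_1 = A·v_0 = (2, -6, -12).
v_2 = A·v_1 = (14, 2, 56).
v_3 = A·v_2 = (-138, 162, -168).
v_4 = A·v_3 = (774, -1374, 120).

v_4 = (774, -1374, 120)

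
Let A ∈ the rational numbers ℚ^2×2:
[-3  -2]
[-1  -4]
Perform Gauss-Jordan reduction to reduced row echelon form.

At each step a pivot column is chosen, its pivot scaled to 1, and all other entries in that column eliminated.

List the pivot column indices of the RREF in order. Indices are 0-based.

pivot columns: 0, 1

pivot(0,0)=-3: scale R0 → (1, 2/3)
  clear (1,0): R1 −= (-1)R0 → (0, -10/3)
pivot(1,1)=-10/3: scale R1 → (0, 1)
  clear (0,1): R0 −= (2/3)R1 → (1, 0)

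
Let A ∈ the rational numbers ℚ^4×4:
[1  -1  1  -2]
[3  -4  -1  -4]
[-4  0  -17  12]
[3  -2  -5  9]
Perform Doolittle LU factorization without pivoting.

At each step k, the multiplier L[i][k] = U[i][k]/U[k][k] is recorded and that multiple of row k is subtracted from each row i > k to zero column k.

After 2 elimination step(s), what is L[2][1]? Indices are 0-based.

k=0: U[0][0]=1
  eliminate (1,0): mult=3, new row 1: (0, -1, -4, 2); set L[1][0]=3
  eliminate (2,0): mult=-4, new row 2: (0, -4, -13, 4); set L[2][0]=-4
  eliminate (3,0): mult=3, new row 3: (0, 1, -8, 15); set L[3][0]=3
k=1: U[1][1]=-1
  eliminate (2,1): mult=4, new row 2: (0, 0, 3, -4); set L[2][1]=4
  eliminate (3,1): mult=-1, new row 3: (0, 0, -12, 17); set L[3][1]=-1

L[2][1] = 4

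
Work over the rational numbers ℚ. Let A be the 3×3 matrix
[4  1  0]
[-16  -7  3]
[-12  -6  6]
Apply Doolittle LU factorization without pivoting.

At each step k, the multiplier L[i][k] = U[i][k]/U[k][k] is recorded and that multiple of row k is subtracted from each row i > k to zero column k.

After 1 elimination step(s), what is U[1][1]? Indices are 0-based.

k=0: U[0][0]=4
  eliminate (1,0): mult=-4, new row 1: (0, -3, 3); set L[1][0]=-4
  eliminate (2,0): mult=-3, new row 2: (0, -3, 6); set L[2][0]=-3

U[1][1] = -3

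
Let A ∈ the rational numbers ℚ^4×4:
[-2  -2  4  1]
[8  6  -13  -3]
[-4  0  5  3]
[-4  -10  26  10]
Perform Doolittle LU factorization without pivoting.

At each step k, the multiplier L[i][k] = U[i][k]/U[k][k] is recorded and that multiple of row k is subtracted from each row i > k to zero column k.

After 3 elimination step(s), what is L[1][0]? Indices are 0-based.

L[1][0] = -4

Step 1: pivot at (0,0) is -2.
  row1 ← row1 − (-4)·row0  ⇒  L[1][0]=-4, U row1=(0, -2, 3, 1)
  row2 ← row2 − (2)·row0  ⇒  L[2][0]=2, U row2=(0, 4, -3, 1)
  row3 ← row3 − (2)·row0  ⇒  L[3][0]=2, U row3=(0, -6, 18, 8)
Step 2: pivot at (1,1) is -2.
  row2 ← row2 − (-2)·row1  ⇒  L[2][1]=-2, U row2=(0, 0, 3, 3)
  row3 ← row3 − (3)·row1  ⇒  L[3][1]=3, U row3=(0, 0, 9, 5)
Step 3: pivot at (2,2) is 3.
  row3 ← row3 − (3)·row2  ⇒  L[3][2]=3, U row3=(0, 0, 0, -4)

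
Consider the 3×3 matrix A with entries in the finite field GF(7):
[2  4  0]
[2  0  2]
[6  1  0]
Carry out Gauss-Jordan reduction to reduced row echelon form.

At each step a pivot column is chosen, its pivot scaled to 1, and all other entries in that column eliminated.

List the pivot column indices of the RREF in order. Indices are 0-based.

pivot columns: 0, 1, 2

pivot(0,0)=2: scale R0 → (1, 2, 0)
  clear (1,0): R1 −= (2)R0 → (0, 3, 2)
  clear (2,0): R2 −= (6)R0 → (0, 3, 0)
pivot(1,1)=3: scale R1 → (0, 1, 3)
  clear (0,1): R0 −= (2)R1 → (1, 0, 1)
  clear (2,1): R2 −= (3)R1 → (0, 0, 5)
pivot(2,2)=5: scale R2 → (0, 0, 1)
  clear (0,2): R0 −= (1)R2 → (1, 0, 0)
  clear (1,2): R1 −= (3)R2 → (0, 1, 0)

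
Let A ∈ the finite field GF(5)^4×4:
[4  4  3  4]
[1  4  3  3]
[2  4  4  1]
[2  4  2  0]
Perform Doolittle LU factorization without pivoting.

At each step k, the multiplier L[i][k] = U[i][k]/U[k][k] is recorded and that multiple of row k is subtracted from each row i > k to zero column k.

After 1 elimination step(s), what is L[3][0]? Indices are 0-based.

Step 1: pivot at (0,0) is 4.
  row1 ← row1 − (4)·row0  ⇒  L[1][0]=4, U row1=(0, 3, 1, 2)
  row2 ← row2 − (3)·row0  ⇒  L[2][0]=3, U row2=(0, 2, 0, 4)
  row3 ← row3 − (3)·row0  ⇒  L[3][0]=3, U row3=(0, 2, 3, 3)

L[3][0] = 3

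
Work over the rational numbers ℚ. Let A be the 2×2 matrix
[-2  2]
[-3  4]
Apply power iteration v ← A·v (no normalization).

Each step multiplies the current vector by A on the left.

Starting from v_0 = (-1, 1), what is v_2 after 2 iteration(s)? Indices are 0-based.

v_2 = (6, 16)

v_0 = (-1, 1).
v_1 = A·v_0 = (4, 7).
v_2 = A·v_1 = (6, 16).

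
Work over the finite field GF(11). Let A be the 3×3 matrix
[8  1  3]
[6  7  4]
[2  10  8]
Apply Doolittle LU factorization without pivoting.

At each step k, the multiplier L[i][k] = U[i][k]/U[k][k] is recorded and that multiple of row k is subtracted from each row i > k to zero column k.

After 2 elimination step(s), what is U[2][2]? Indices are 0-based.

k=0: U[0][0]=8
  eliminate (1,0): mult=9, new row 1: (0, 9, 10); set L[1][0]=9
  eliminate (2,0): mult=3, new row 2: (0, 7, 10); set L[2][0]=3
k=1: U[1][1]=9
  eliminate (2,1): mult=2, new row 2: (0, 0, 1); set L[2][1]=2

U[2][2] = 1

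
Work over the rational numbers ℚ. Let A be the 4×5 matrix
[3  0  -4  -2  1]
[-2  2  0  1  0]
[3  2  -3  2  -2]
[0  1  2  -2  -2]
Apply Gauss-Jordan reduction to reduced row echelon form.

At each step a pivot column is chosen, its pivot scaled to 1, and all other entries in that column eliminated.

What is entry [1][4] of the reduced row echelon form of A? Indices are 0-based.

M[1][4] = -96/127

step 1: normalize row 0 (÷3) = (1, 0, -4/3, -2/3, 1/3)
  row 1: subtract -2×row0 = (0, 2, -8/3, -1/3, 2/3)
  row 2: subtract 3×row0 = (0, 2, 1, 4, -3)
step 2: normalize row 1 (÷2) = (0, 1, -4/3, -1/6, 1/3)
  row 2: subtract 2×row1 = (0, 0, 11/3, 13/3, -11/3)
  row 3: subtract 1×row1 = (0, 0, 10/3, -11/6, -7/3)
step 3: normalize row 2 (÷11/3) = (0, 0, 1, 13/11, -1)
  row 0: subtract -4/3×row2 = (1, 0, 0, 10/11, -1)
  row 1: subtract -4/3×row2 = (0, 1, 0, 31/22, -1)
  row 3: subtract 10/3×row2 = (0, 0, 0, -127/22, 1)
step 4: normalize row 3 (÷-127/22) = (0, 0, 0, 1, -22/127)
  row 0: subtract 10/11×row3 = (1, 0, 0, 0, -107/127)
  row 1: subtract 31/22×row3 = (0, 1, 0, 0, -96/127)
  row 2: subtract 13/11×row3 = (0, 0, 1, 0, -101/127)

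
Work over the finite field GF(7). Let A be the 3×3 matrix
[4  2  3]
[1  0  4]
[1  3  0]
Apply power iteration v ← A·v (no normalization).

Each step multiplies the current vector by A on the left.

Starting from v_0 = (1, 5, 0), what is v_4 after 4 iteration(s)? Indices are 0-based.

v_4 = (0, 3, 5)

v_0 = (1, 5, 0).
v_1 = A·v_0 = (0, 1, 2).
v_2 = A·v_1 = (1, 1, 3).
v_3 = A·v_2 = (1, 6, 4).
v_4 = A·v_3 = (0, 3, 5).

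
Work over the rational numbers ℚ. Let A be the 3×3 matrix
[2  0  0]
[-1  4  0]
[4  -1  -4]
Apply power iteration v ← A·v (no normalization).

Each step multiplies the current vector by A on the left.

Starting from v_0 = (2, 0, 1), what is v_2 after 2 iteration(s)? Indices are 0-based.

v_2 = (8, -12, 2)

v_0 = (2, 0, 1).
v_1 = A·v_0 = (4, -2, 4).
v_2 = A·v_1 = (8, -12, 2).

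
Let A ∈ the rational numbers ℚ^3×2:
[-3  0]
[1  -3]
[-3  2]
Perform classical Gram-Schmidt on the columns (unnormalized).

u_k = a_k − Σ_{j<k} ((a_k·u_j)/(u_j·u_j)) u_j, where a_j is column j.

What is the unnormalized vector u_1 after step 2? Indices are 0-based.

u_1 = (-27/19, -48/19, 11/19)

Step 1: u_0 = a_0 = (-3, 1, -3).
Step 2: u_1 = a_1 − (-9/19)·u_0 = (-27/19, -48/19, 11/19).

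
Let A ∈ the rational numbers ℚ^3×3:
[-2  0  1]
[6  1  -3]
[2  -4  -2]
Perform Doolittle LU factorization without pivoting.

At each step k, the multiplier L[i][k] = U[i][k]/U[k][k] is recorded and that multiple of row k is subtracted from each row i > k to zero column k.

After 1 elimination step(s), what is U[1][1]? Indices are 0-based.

U[1][1] = 1

k=0: U[0][0]=-2
  eliminate (1,0): mult=-3, new row 1: (0, 1, 0); set L[1][0]=-3
  eliminate (2,0): mult=-1, new row 2: (0, -4, -1); set L[2][0]=-1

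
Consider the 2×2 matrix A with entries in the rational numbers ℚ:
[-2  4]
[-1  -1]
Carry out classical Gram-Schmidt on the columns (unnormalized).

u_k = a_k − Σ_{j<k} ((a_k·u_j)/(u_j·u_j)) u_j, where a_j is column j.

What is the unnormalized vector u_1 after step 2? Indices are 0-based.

u_1 = (6/5, -12/5)

Step 1: u_0 = a_0 = (-2, -1).
Step 2: u_1 = a_1 − (-7/5)·u_0 = (6/5, -12/5).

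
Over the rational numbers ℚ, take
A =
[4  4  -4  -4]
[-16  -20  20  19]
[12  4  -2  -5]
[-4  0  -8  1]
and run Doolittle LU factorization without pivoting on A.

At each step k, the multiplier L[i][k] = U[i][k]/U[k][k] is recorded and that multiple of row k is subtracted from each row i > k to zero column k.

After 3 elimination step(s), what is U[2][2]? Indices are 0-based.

[col 0] pivot 4
  R1 -= -4*R0 → (0, -4, 4, 3)  (L[1][0] := -4)
  R2 -= 3*R0 → (0, -8, 10, 7)  (L[2][0] := 3)
  R3 -= -1*R0 → (0, 4, -12, -3)  (L[3][0] := -1)
[col 1] pivot -4
  R2 -= 2*R1 → (0, 0, 2, 1)  (L[2][1] := 2)
  R3 -= -1*R1 → (0, 0, -8, 0)  (L[3][1] := -1)
[col 2] pivot 2
  R3 -= -4*R2 → (0, 0, 0, 4)  (L[3][2] := -4)

U[2][2] = 2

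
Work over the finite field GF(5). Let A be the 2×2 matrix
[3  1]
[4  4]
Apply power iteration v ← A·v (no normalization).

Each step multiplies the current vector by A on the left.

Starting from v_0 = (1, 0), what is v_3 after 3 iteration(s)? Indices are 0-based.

v_3 = (2, 4)

v_0 = (1, 0).
v_1 = A·v_0 = (3, 4).
v_2 = A·v_1 = (3, 3).
v_3 = A·v_2 = (2, 4).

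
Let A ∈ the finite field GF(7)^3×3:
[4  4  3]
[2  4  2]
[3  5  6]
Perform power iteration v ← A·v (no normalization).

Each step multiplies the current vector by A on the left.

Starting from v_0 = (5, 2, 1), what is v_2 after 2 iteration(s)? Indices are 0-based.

v_2 = (3, 1, 1)

v_0 = (5, 2, 1).
v_1 = A·v_0 = (3, 6, 3).
v_2 = A·v_1 = (3, 1, 1).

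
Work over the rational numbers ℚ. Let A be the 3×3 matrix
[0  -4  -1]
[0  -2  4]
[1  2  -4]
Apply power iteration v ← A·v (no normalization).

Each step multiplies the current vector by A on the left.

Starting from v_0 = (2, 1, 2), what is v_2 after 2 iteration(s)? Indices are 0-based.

v_0 = (2, 1, 2).
v_1 = A·v_0 = (-6, 6, -4).
v_2 = A·v_1 = (-20, -28, 22).

v_2 = (-20, -28, 22)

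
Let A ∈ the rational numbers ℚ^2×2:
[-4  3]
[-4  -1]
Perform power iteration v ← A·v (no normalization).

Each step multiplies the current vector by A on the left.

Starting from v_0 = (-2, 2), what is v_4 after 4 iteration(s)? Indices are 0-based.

v_0 = (-2, 2).
v_1 = A·v_0 = (14, 6).
v_2 = A·v_1 = (-38, -62).
v_3 = A·v_2 = (-34, 214).
v_4 = A·v_3 = (778, -78).

v_4 = (778, -78)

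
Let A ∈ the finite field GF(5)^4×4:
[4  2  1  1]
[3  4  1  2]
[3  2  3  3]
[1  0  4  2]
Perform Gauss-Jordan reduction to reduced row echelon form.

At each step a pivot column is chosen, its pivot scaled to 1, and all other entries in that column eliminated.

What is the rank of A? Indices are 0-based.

pivot(0,0)=4: scale R0 → (1, 3, 4, 4)
  clear (1,0): R1 −= (3)R0 → (0, 0, 4, 0)
  clear (2,0): R2 −= (3)R0 → (0, 3, 1, 1)
  clear (3,0): R3 −= (1)R0 → (0, 2, 0, 3)
pivot(1,1): swap R1↔R2
pivot(1,1)=3: scale R1 → (0, 1, 2, 2)
  clear (0,1): R0 −= (3)R1 → (1, 0, 3, 3)
  clear (3,1): R3 −= (2)R1 → (0, 0, 1, 4)
pivot(2,2)=4: scale R2 → (0, 0, 1, 0)
  clear (0,2): R0 −= (3)R2 → (1, 0, 0, 3)
  clear (1,2): R1 −= (2)R2 → (0, 1, 0, 2)
  clear (3,2): R3 −= (1)R2 → (0, 0, 0, 4)
pivot(3,3)=4: scale R3 → (0, 0, 0, 1)
  clear (0,3): R0 −= (3)R3 → (1, 0, 0, 0)
  clear (1,3): R1 −= (2)R3 → (0, 1, 0, 0)

rank = 4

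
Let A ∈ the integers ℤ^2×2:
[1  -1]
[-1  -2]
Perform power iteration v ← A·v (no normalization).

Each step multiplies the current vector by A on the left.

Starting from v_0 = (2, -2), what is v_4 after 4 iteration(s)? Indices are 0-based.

v_0 = (2, -2).
v_1 = A·v_0 = (4, 2).
v_2 = A·v_1 = (2, -8).
v_3 = A·v_2 = (10, 14).
v_4 = A·v_3 = (-4, -38).

v_4 = (-4, -38)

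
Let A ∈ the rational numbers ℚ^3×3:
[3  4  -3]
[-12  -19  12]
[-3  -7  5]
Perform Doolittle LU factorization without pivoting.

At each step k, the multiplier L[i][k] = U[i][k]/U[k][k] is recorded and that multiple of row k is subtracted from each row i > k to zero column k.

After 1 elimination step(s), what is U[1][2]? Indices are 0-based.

[col 0] pivot 3
  R1 -= -4*R0 → (0, -3, 0)  (L[1][0] := -4)
  R2 -= -1*R0 → (0, -3, 2)  (L[2][0] := -1)

U[1][2] = 0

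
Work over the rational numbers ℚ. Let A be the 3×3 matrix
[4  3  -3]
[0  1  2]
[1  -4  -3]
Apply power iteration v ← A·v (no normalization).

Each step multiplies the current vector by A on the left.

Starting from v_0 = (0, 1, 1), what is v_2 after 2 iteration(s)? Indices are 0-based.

v_2 = (30, -11, 9)

v_0 = (0, 1, 1).
v_1 = A·v_0 = (0, 3, -7).
v_2 = A·v_1 = (30, -11, 9).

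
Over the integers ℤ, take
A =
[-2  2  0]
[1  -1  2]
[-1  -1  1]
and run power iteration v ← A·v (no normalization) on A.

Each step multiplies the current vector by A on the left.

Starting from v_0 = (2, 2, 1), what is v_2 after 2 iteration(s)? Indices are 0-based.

v_0 = (2, 2, 1).
v_1 = A·v_0 = (0, 2, -3).
v_2 = A·v_1 = (4, -8, -5).

v_2 = (4, -8, -5)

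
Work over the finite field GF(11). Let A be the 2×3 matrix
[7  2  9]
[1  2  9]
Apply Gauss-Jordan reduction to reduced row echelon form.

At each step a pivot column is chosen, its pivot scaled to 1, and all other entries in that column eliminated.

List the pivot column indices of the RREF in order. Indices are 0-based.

pivot columns: 0, 1

[1] R0 /= 7  ⇒  (1, 5, 6)
     R1 -= 1·R0  ⇒  (0, 8, 3)
[2] R1 /= 8  ⇒  (0, 1, 10)
     R0 -= 5·R1  ⇒  (1, 0, 0)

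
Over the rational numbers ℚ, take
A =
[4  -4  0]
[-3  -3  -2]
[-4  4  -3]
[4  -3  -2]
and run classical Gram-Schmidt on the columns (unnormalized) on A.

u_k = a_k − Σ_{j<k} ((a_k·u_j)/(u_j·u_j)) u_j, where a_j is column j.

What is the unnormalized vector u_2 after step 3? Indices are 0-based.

Step 1: u_0 = a_0 = (4, -3, -4, 4).
Step 2: u_1 = a_1 − (-35/57)·u_0 = (-88/57, -92/19, 88/57, -31/57).
Step 3: u_2 = a_2 − (10/57)·u_0 − (14/65)·u_1 = (-24/65, -28/65, -171/65, -168/65).

u_2 = (-24/65, -28/65, -171/65, -168/65)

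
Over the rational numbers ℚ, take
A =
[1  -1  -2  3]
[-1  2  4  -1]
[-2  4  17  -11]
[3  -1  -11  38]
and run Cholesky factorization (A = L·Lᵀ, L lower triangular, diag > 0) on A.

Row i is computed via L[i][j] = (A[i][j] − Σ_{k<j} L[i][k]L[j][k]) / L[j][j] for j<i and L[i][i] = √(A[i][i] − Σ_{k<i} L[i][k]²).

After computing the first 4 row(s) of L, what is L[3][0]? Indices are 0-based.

L[3][0] = 3

Step 1: L[0][0] = √(1) = 1.
  L[1][0] = (-1) / L[0][0] = -1.
Step 2: L[1][1] = √(1) = 1.
  L[2][0] = (-2) / L[0][0] = -2.
  L[2][1] = (2) / L[1][1] = 2.
Step 3: L[2][2] = √(9) = 3.
  L[3][0] = (3) / L[0][0] = 3.
  L[3][1] = (2) / L[1][1] = 2.
  L[3][2] = (-9) / L[2][2] = -3.
Step 4: L[3][3] = √(16) = 4.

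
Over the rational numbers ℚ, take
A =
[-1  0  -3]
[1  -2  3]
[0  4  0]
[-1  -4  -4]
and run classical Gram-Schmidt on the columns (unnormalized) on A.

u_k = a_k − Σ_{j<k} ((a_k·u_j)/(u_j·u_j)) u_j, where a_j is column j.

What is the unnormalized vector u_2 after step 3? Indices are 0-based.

u_2 = (7/26, -1/13, -5/13, -9/26)

Step 1: u_0 = a_0 = (-1, 1, 0, -1).
Step 2: u_1 = a_1 − (2/3)·u_0 = (2/3, -8/3, 4, -10/3).
Step 3: u_2 = a_2 − (10/3)·u_0 − (5/52)·u_1 = (7/26, -1/13, -5/13, -9/26).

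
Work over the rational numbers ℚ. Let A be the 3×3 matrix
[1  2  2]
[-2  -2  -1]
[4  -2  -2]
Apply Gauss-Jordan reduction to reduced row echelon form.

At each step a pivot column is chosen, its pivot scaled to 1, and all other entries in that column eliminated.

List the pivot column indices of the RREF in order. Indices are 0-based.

pivot columns: 0, 1, 2

[1] R0 /= 1  ⇒  (1, 2, 2)
     R1 -= -2·R0  ⇒  (0, 2, 3)
     R2 -= 4·R0  ⇒  (0, -10, -10)
[2] R1 /= 2  ⇒  (0, 1, 3/2)
     R0 -= 2·R1  ⇒  (1, 0, -1)
     R2 -= -10·R1  ⇒  (0, 0, 5)
[3] R2 /= 5  ⇒  (0, 0, 1)
     R0 -= -1·R2  ⇒  (1, 0, 0)
     R1 -= 3/2·R2  ⇒  (0, 1, 0)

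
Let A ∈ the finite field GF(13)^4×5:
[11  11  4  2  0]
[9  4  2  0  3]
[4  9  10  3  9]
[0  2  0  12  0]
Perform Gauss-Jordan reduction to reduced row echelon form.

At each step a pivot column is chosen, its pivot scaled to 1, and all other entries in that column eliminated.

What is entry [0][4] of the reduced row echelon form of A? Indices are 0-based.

M[0][4] = 2

pivot(0,0)=11: scale R0 → (1, 1, 11, 12, 0)
  clear (1,0): R1 −= (9)R0 → (0, 8, 7, 9, 3)
  clear (2,0): R2 −= (4)R0 → (0, 5, 5, 7, 9)
pivot(1,1)=8: scale R1 → (0, 1, 9, 6, 2)
  clear (0,1): R0 −= (1)R1 → (1, 0, 2, 6, 11)
  clear (2,1): R2 −= (5)R1 → (0, 0, 12, 3, 12)
  clear (3,1): R3 −= (2)R1 → (0, 0, 8, 0, 9)
pivot(2,2)=12: scale R2 → (0, 0, 1, 10, 1)
  clear (0,2): R0 −= (2)R2 → (1, 0, 0, 12, 9)
  clear (1,2): R1 −= (9)R2 → (0, 1, 0, 7, 6)
  clear (3,2): R3 −= (8)R2 → (0, 0, 0, 11, 1)
pivot(3,3)=11: scale R3 → (0, 0, 0, 1, 6)
  clear (0,3): R0 −= (12)R3 → (1, 0, 0, 0, 2)
  clear (1,3): R1 −= (7)R3 → (0, 1, 0, 0, 3)
  clear (2,3): R2 −= (10)R3 → (0, 0, 1, 0, 6)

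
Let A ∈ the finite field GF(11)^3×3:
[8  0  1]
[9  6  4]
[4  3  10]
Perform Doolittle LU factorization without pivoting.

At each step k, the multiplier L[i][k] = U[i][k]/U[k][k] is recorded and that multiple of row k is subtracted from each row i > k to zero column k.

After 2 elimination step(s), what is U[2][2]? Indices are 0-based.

U[2][2] = 6

[col 0] pivot 8
  R1 -= 8*R0 → (0, 6, 7)  (L[1][0] := 8)
  R2 -= 6*R0 → (0, 3, 4)  (L[2][0] := 6)
[col 1] pivot 6
  R2 -= 6*R1 → (0, 0, 6)  (L[2][1] := 6)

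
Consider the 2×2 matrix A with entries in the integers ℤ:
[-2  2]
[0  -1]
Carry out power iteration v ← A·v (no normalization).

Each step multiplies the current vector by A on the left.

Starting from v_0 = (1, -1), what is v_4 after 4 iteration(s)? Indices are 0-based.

v_4 = (46, -1)

v_0 = (1, -1).
v_1 = A·v_0 = (-4, 1).
v_2 = A·v_1 = (10, -1).
v_3 = A·v_2 = (-22, 1).
v_4 = A·v_3 = (46, -1).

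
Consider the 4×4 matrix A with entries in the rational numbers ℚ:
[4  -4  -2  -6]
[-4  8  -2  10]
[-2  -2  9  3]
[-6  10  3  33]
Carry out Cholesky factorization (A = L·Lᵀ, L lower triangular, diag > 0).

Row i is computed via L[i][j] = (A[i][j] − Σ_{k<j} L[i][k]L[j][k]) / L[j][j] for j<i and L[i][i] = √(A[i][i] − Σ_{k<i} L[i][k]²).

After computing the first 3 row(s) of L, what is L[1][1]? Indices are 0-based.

Step 1: L[0][0] = √(4) = 2.
  L[1][0] = (-4) / L[0][0] = -2.
Step 2: L[1][1] = √(4) = 2.
  L[2][0] = (-2) / L[0][0] = -1.
  L[2][1] = (-4) / L[1][1] = -2.
Step 3: L[2][2] = √(4) = 2.

L[1][1] = 2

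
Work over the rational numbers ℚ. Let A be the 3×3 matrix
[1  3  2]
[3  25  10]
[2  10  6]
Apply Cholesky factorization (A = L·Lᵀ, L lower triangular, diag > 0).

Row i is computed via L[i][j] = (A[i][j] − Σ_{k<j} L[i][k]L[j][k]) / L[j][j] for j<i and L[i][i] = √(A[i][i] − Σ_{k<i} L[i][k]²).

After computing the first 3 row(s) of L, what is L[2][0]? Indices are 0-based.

L[2][0] = 2

Step 1: L[0][0] = √(1) = 1.
  L[1][0] = (3) / L[0][0] = 3.
Step 2: L[1][1] = √(16) = 4.
  L[2][0] = (2) / L[0][0] = 2.
  L[2][1] = (4) / L[1][1] = 1.
Step 3: L[2][2] = √(1) = 1.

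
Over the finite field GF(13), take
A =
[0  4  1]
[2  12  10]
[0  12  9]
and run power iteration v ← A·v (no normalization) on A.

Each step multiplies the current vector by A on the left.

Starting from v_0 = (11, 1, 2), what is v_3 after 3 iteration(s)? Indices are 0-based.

v_0 = (11, 1, 2).
v_1 = A·v_0 = (6, 2, 4).
v_2 = A·v_1 = (12, 11, 8).
v_3 = A·v_2 = (0, 2, 9).

v_3 = (0, 2, 9)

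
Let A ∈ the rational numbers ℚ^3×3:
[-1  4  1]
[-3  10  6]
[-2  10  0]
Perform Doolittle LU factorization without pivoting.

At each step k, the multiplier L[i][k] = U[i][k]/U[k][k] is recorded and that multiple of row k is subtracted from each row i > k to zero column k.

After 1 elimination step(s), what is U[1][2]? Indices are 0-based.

[col 0] pivot -1
  R1 -= 3*R0 → (0, -2, 3)  (L[1][0] := 3)
  R2 -= 2*R0 → (0, 2, -2)  (L[2][0] := 2)

U[1][2] = 3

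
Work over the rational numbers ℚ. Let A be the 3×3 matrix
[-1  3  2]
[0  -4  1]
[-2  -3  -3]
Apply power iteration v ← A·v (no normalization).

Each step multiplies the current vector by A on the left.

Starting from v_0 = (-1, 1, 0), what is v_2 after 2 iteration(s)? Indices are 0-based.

v_2 = (-18, 15, 7)

v_0 = (-1, 1, 0).
v_1 = A·v_0 = (4, -4, -1).
v_2 = A·v_1 = (-18, 15, 7).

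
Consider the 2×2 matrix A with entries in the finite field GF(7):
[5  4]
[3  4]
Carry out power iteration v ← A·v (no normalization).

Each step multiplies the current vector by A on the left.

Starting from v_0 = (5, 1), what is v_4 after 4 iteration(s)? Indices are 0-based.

v_0 = (5, 1).
v_1 = A·v_0 = (1, 5).
v_2 = A·v_1 = (4, 2).
v_3 = A·v_2 = (0, 6).
v_4 = A·v_3 = (3, 3).

v_4 = (3, 3)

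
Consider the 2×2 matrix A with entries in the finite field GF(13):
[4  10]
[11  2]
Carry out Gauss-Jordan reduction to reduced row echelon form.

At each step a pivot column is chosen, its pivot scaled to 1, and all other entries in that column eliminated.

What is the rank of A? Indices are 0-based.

pivot(0,0)=4: scale R0 → (1, 9)
  clear (1,0): R1 −= (11)R0 → (0, 7)
pivot(1,1)=7: scale R1 → (0, 1)
  clear (0,1): R0 −= (9)R1 → (1, 0)

rank = 2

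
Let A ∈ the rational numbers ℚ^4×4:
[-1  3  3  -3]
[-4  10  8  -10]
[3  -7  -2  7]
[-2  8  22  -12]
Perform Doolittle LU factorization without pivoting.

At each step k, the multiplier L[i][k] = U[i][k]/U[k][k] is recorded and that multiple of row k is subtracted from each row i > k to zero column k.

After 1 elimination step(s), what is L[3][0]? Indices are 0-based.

Step 1: pivot at (0,0) is -1.
  row1 ← row1 − (4)·row0  ⇒  L[1][0]=4, U row1=(0, -2, -4, 2)
  row2 ← row2 − (-3)·row0  ⇒  L[2][0]=-3, U row2=(0, 2, 7, -2)
  row3 ← row3 − (2)·row0  ⇒  L[3][0]=2, U row3=(0, 2, 16, -6)

L[3][0] = 2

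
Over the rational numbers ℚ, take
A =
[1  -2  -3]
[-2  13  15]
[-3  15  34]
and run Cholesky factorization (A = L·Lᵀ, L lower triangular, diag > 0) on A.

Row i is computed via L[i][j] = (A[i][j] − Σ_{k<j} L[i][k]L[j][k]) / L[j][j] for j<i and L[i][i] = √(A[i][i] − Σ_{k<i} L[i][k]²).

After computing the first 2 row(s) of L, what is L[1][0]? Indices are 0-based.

L[1][0] = -2

Step 1: L[0][0] = √(1) = 1.
  L[1][0] = (-2) / L[0][0] = -2.
Step 2: L[1][1] = √(9) = 3.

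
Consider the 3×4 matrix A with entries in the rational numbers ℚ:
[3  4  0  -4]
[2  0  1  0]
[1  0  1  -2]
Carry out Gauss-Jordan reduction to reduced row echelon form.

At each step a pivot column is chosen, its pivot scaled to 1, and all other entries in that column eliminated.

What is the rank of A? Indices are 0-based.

[1] R0 /= 3  ⇒  (1, 4/3, 0, -4/3)
     R1 -= 2·R0  ⇒  (0, -8/3, 1, 8/3)
     R2 -= 1·R0  ⇒  (0, -4/3, 1, -2/3)
[2] R1 /= -8/3  ⇒  (0, 1, -3/8, -1)
     R0 -= 4/3·R1  ⇒  (1, 0, 1/2, 0)
     R2 -= -4/3·R1  ⇒  (0, 0, 1/2, -2)
[3] R2 /= 1/2  ⇒  (0, 0, 1, -4)
     R0 -= 1/2·R2  ⇒  (1, 0, 0, 2)
     R1 -= -3/8·R2  ⇒  (0, 1, 0, -5/2)

rank = 3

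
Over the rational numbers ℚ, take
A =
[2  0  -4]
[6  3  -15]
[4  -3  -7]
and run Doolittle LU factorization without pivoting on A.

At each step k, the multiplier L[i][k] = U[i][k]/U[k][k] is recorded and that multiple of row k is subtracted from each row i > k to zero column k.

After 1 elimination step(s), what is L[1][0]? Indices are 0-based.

L[1][0] = 3

Step 1: pivot at (0,0) is 2.
  row1 ← row1 − (3)·row0  ⇒  L[1][0]=3, U row1=(0, 3, -3)
  row2 ← row2 − (2)·row0  ⇒  L[2][0]=2, U row2=(0, -3, 1)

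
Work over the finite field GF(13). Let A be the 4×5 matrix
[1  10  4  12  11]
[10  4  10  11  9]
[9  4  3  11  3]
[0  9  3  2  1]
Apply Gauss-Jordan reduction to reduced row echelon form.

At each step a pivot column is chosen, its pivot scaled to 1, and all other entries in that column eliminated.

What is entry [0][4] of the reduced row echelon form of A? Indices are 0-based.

[1] R0 /= 1  ⇒  (1, 10, 4, 12, 11)
     R1 -= 10·R0  ⇒  (0, 8, 9, 8, 3)
     R2 -= 9·R0  ⇒  (0, 5, 6, 7, 8)
[2] R1 /= 8  ⇒  (0, 1, 6, 1, 2)
     R0 -= 10·R1  ⇒  (1, 0, 9, 2, 4)
     R2 -= 5·R1  ⇒  (0, 0, 2, 2, 11)
     R3 -= 9·R1  ⇒  (0, 0, 1, 6, 9)
[3] R2 /= 2  ⇒  (0, 0, 1, 1, 12)
     R0 -= 9·R2  ⇒  (1, 0, 0, 6, 0)
     R1 -= 6·R2  ⇒  (0, 1, 0, 8, 8)
     R3 -= 1·R2  ⇒  (0, 0, 0, 5, 10)
[4] R3 /= 5  ⇒  (0, 0, 0, 1, 2)
     R0 -= 6·R3  ⇒  (1, 0, 0, 0, 1)
     R1 -= 8·R3  ⇒  (0, 1, 0, 0, 5)
     R2 -= 1·R3  ⇒  (0, 0, 1, 0, 10)

M[0][4] = 1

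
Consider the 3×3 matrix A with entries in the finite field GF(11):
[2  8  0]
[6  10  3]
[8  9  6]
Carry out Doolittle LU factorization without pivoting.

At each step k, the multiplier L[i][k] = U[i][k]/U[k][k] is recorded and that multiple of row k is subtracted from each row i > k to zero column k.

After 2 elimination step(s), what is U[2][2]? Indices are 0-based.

U[2][2] = 5

k=0: U[0][0]=2
  eliminate (1,0): mult=3, new row 1: (0, 8, 3); set L[1][0]=3
  eliminate (2,0): mult=4, new row 2: (0, 10, 6); set L[2][0]=4
k=1: U[1][1]=8
  eliminate (2,1): mult=4, new row 2: (0, 0, 5); set L[2][1]=4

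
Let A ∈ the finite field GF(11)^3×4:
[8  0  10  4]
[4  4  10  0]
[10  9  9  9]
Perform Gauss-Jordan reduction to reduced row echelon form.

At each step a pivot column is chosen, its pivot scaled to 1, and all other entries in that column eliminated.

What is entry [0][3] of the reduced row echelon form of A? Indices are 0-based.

step 1: normalize row 0 (÷8) = (1, 0, 4, 6)
  row 1: subtract 4×row0 = (0, 4, 5, 9)
  row 2: subtract 10×row0 = (0, 9, 2, 4)
step 2: normalize row 1 (÷4) = (0, 1, 4, 5)
  row 2: subtract 9×row1 = (0, 0, 10, 3)
step 3: normalize row 2 (÷10) = (0, 0, 1, 8)
  row 0: subtract 4×row2 = (1, 0, 0, 7)
  row 1: subtract 4×row2 = (0, 1, 0, 6)

M[0][3] = 7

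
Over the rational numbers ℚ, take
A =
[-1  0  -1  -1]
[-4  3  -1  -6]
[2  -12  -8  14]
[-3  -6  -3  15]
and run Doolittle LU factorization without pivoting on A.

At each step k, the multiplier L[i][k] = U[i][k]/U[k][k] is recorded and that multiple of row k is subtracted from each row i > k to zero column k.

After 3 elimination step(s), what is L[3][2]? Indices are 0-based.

L[3][2] = 3

k=0: U[0][0]=-1
  eliminate (1,0): mult=4, new row 1: (0, 3, 3, -2); set L[1][0]=4
  eliminate (2,0): mult=-2, new row 2: (0, -12, -10, 12); set L[2][0]=-2
  eliminate (3,0): mult=3, new row 3: (0, -6, 0, 18); set L[3][0]=3
k=1: U[1][1]=3
  eliminate (2,1): mult=-4, new row 2: (0, 0, 2, 4); set L[2][1]=-4
  eliminate (3,1): mult=-2, new row 3: (0, 0, 6, 14); set L[3][1]=-2
k=2: U[2][2]=2
  eliminate (3,2): mult=3, new row 3: (0, 0, 0, 2); set L[3][2]=3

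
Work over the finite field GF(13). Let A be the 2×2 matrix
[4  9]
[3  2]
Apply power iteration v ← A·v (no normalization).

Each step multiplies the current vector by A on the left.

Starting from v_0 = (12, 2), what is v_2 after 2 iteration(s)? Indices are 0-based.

v_0 = (12, 2).
v_1 = A·v_0 = (1, 1).
v_2 = A·v_1 = (0, 5).

v_2 = (0, 5)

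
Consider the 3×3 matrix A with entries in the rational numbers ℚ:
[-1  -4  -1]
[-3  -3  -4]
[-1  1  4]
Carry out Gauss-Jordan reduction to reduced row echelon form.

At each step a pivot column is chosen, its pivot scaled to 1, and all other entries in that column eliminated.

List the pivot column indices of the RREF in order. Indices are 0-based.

step 1: normalize row 0 (÷-1) = (1, 4, 1)
  row 1: subtract -3×row0 = (0, 9, -1)
  row 2: subtract -1×row0 = (0, 5, 5)
step 2: normalize row 1 (÷9) = (0, 1, -1/9)
  row 0: subtract 4×row1 = (1, 0, 13/9)
  row 2: subtract 5×row1 = (0, 0, 50/9)
step 3: normalize row 2 (÷50/9) = (0, 0, 1)
  row 0: subtract 13/9×row2 = (1, 0, 0)
  row 1: subtract -1/9×row2 = (0, 1, 0)

pivot columns: 0, 1, 2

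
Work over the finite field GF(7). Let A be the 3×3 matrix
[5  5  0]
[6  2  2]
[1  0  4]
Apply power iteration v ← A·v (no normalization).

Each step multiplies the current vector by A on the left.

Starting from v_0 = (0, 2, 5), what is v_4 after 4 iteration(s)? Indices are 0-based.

v_4 = (3, 2, 3)

v_0 = (0, 2, 5).
v_1 = A·v_0 = (3, 0, 6).
v_2 = A·v_1 = (1, 2, 6).
v_3 = A·v_2 = (1, 1, 4).
v_4 = A·v_3 = (3, 2, 3).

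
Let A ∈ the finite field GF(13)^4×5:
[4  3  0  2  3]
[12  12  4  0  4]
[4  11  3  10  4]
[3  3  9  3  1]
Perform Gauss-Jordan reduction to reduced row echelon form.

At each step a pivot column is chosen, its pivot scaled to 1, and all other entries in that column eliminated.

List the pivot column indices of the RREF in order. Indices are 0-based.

step 1: normalize row 0 (÷4) = (1, 4, 0, 7, 4)
  row 1: subtract 12×row0 = (0, 3, 4, 7, 8)
  row 2: subtract 4×row0 = (0, 8, 3, 8, 1)
  row 3: subtract 3×row0 = (0, 4, 9, 8, 2)
step 2: normalize row 1 (÷3) = (0, 1, 10, 11, 7)
  row 0: subtract 4×row1 = (1, 0, 12, 2, 2)
  row 2: subtract 8×row1 = (0, 0, 1, 11, 10)
  row 3: subtract 4×row1 = (0, 0, 8, 3, 0)
step 3: normalize row 2 (÷1) = (0, 0, 1, 11, 10)
  row 0: subtract 12×row2 = (1, 0, 0, 0, 12)
  row 1: subtract 10×row2 = (0, 1, 0, 5, 11)
  row 3: subtract 8×row2 = (0, 0, 0, 6, 11)
step 4: normalize row 3 (÷6) = (0, 0, 0, 1, 4)
  row 1: subtract 5×row3 = (0, 1, 0, 0, 4)
  row 2: subtract 11×row3 = (0, 0, 1, 0, 5)

pivot columns: 0, 1, 2, 3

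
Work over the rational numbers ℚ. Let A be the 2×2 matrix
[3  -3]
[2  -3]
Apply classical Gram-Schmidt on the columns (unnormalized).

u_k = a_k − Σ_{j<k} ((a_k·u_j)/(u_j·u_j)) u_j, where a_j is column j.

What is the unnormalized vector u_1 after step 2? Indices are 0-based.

u_1 = (6/13, -9/13)

Step 1: u_0 = a_0 = (3, 2).
Step 2: u_1 = a_1 − (-15/13)·u_0 = (6/13, -9/13).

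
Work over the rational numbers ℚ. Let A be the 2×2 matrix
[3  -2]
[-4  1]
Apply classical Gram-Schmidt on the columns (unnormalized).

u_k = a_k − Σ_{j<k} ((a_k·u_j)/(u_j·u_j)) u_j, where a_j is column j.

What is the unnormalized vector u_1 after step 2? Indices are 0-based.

u_1 = (-4/5, -3/5)

Step 1: u_0 = a_0 = (3, -4).
Step 2: u_1 = a_1 − (-2/5)·u_0 = (-4/5, -3/5).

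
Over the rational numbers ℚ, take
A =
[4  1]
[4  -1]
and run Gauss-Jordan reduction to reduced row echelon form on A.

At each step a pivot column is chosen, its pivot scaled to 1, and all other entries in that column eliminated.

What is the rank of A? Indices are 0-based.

pivot(0,0)=4: scale R0 → (1, 1/4)
  clear (1,0): R1 −= (4)R0 → (0, -2)
pivot(1,1)=-2: scale R1 → (0, 1)
  clear (0,1): R0 −= (1/4)R1 → (1, 0)

rank = 2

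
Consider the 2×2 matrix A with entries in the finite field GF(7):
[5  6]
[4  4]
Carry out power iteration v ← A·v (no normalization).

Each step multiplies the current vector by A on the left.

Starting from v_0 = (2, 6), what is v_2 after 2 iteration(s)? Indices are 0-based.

v_0 = (2, 6).
v_1 = A·v_0 = (4, 4).
v_2 = A·v_1 = (2, 4).

v_2 = (2, 4)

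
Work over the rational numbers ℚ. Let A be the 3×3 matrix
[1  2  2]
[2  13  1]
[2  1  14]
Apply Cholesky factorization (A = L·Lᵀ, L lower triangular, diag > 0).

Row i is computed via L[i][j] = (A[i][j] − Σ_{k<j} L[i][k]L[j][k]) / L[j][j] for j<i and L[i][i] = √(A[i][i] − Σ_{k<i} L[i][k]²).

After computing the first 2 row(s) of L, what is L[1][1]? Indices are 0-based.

Step 1: L[0][0] = √(1) = 1.
  L[1][0] = (2) / L[0][0] = 2.
Step 2: L[1][1] = √(9) = 3.

L[1][1] = 3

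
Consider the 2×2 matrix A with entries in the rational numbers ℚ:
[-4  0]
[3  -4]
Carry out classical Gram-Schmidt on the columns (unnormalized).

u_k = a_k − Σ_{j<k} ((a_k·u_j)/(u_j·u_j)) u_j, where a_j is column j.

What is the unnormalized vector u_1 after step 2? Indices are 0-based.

Step 1: u_0 = a_0 = (-4, 3).
Step 2: u_1 = a_1 − (-12/25)·u_0 = (-48/25, -64/25).

u_1 = (-48/25, -64/25)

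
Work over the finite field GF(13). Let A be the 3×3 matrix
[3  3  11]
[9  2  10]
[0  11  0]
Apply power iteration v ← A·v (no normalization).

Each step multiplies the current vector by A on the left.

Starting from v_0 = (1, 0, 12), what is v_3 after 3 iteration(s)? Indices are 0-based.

v_3 = (5, 6, 5)

v_0 = (1, 0, 12).
v_1 = A·v_0 = (5, 12, 0).
v_2 = A·v_1 = (12, 4, 2).
v_3 = A·v_2 = (5, 6, 5).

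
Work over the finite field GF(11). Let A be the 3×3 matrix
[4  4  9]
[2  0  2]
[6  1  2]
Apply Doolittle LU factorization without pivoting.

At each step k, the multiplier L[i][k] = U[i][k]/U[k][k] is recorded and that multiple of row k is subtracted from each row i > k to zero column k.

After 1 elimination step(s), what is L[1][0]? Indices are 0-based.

Step 1: pivot at (0,0) is 4.
  row1 ← row1 − (6)·row0  ⇒  L[1][0]=6, U row1=(0, 9, 3)
  row2 ← row2 − (7)·row0  ⇒  L[2][0]=7, U row2=(0, 6, 5)

L[1][0] = 6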